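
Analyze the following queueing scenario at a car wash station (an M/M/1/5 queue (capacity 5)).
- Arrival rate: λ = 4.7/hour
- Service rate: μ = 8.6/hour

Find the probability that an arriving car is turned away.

ρ = λ/μ = 4.7/8.6 = 0.5465
P₀ = (1-ρ)/(1-ρ^(K+1)) = (1-0.5465)/(1-0.5465^6) = 0.4535/0.9734 = 0.4659
P_K = P₀×ρ^K = 0.4659 × 0.5465^5 = 0.4659 × 0.04875 = 0.02271
Blocking probability = 2.27%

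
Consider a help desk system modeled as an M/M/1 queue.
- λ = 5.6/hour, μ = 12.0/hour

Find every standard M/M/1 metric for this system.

Step 1: ρ = λ/μ = 5.6/12.0 = 0.4667
Step 2: L = λ/(μ-λ) = 5.6/6.40 = 0.8750
Step 3: Lq = λ²/(μ(μ-λ)) = 31.36/(12.0×6.40) = 0.4083
Step 4: W = 1/(μ-λ) = 1/6.40 = 0.15625
Step 5: Wq = λ/(μ(μ-λ)) = 5.6/(12.0×6.40) = 0.07292
Step 6: P(0) = 1-ρ = 0.5333
Verify: L = λW = 5.6×0.15625 = 0.8750 ✔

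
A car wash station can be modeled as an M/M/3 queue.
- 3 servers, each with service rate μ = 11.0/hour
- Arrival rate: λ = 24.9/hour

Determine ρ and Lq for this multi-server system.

Traffic intensity: ρ = λ/(cμ) = 24.9/(3×11.0) = 0.7545
Since ρ = 0.7545 < 1, system is stable.
Offered load a = λ/μ = cρ = 24.9/11.0 = 2.2636
P₀ = [ Σₙ₌₀^2 aⁿ/n! + a^3/(3!(1-ρ)) ]⁻¹
Σ = a^0/0! + a^1/1! + a^2/2! = 1.00000 + 2.26364 + 2.56202 = 5.8257
a^3/(3!(1-ρ)) = 11.59898/(6 × 0.2454545) = 7.8759
P₀ = 1/(5.8257 + 7.8759) = 0.07298
Lq = P₀·a^3·ρ / (3!(1-ρ)²) = 0.072985 × 11.5990 × 0.75455 / (6 × 0.060248) = 1.7670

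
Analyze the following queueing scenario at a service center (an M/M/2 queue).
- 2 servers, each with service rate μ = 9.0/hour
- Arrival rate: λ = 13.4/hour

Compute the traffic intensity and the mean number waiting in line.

Traffic intensity: ρ = λ/(cμ) = 13.4/(2×9.0) = 0.7444
Since ρ = 0.7444 < 1, system is stable.
Offered load a = λ/μ = cρ = 13.4/9.0 = 1.4889
P₀ = [ Σₙ₌₀^1 aⁿ/n! + a^2/(2!(1-ρ)) ]⁻¹
Σ = a^0/0! + a^1/1! = 1.0000 + 1.4889 = 2.4889
a^2/(2!(1-ρ)) = 2.21679/(2 × 0.255556) = 4.3372
P₀ = 1/(2.4889 + 4.3372) = 0.1465
Lq = P₀·a^2·ρ / (2!(1-ρ)²) = 0.14650 × 2.2168 × 0.74444 / (2 × 0.065309) = 1.8509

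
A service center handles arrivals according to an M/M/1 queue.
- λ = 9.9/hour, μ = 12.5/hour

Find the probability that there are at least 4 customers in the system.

ρ = λ/μ = 9.9/12.5 = 0.7920
P(N ≥ n) = ρⁿ
P(N ≥ 4) = 0.7920^4
P(N ≥ 4) = 0.3935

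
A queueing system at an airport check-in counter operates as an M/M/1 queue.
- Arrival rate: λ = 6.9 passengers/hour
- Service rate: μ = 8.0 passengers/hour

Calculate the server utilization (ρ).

Server utilization: ρ = λ/μ
ρ = 6.9/8.0 = 0.8625
The server is busy 86.25% of the time.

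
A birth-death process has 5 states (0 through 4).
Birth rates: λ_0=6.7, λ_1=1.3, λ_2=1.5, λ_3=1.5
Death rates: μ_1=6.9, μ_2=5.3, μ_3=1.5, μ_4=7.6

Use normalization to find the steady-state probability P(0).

Ratios P(n)/P(0) = (λ₀···λₙ₋₁)/(μ₁···μₙ):
P(1)/P(0) = (6.7)/(6.9) = 0.9710
P(2)/P(0) = (6.7×1.3)/(6.9×5.3) = 0.2382
P(3)/P(0) = (6.7×1.3×1.5)/(6.9×5.3×1.5) = 0.2382
P(4)/P(0) = (6.7×1.3×1.5×1.5)/(6.9×5.3×1.5×7.6) = 0.04701

Normalization: ∑ P(n) = 1
P(0) × (1.0000 + 0.9710 + 0.2382 + 0.2382 + 0.04701) = 1
P(0) × 2.4944 = 1
P(0) = 1/2.4944 = 0.4009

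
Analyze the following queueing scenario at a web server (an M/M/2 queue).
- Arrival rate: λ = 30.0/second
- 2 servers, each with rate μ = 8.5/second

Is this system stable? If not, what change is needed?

Stability requires ρ = λ/(cμ) < 1
ρ = 30.0/(2 × 8.5) = 30.0/17.00 = 1.7647
Since 1.7647 ≥ 1, the system is UNSTABLE.
Need c > λ/μ = 30.0/8.5 = 3.53.
Minimum servers needed: c = 4.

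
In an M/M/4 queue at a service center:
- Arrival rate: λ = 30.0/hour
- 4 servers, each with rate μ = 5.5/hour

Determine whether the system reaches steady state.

Stability requires ρ = λ/(cμ) < 1
ρ = 30.0/(4 × 5.5) = 30.0/22.00 = 1.3636
Since 1.3636 ≥ 1, the system is UNSTABLE.
Need c > λ/μ = 30.0/5.5 = 5.45.
Minimum servers needed: c = 6.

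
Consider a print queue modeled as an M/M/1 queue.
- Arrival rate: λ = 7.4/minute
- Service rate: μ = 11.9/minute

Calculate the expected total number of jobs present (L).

ρ = λ/μ = 7.4/11.9 = 0.6218
For M/M/1: L = λ/(μ-λ)
L = 7.4/(11.9-7.4) = 7.4/4.50
L = 1.6444 jobs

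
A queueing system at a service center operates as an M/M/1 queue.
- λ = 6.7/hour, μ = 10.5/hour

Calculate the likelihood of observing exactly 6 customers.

ρ = λ/μ = 6.7/10.5 = 0.6381
P(n) = (1-ρ)ρⁿ
P(6) = (1-0.6381) × 0.6381^6
P(6) = 0.3619 × 0.06750
P(6) = 0.02443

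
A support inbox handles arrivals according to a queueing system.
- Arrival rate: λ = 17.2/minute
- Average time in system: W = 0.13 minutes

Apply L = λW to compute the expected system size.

Little's Law: L = λW
L = 17.2 × 0.13 = 2.2360 emails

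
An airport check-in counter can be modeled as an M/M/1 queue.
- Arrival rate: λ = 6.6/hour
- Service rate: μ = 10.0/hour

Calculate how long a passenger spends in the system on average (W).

First, compute utilization: ρ = λ/μ = 6.6/10.0 = 0.6600
For M/M/1: W = 1/(μ-λ)
W = 1/(10.0-6.6) = 1/3.40
W = 0.2941 hours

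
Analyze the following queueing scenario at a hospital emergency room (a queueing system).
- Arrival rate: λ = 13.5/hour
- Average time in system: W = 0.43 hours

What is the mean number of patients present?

Little's Law: L = λW
L = 13.5 × 0.43 = 5.8050 patients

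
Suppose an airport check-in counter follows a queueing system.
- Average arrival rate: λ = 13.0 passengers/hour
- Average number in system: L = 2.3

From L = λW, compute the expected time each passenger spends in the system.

Little's Law: L = λW, so W = L/λ
W = 2.3/13.0 = 0.1769 hours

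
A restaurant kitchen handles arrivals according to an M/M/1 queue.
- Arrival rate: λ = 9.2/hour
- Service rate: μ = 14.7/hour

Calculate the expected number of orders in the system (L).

ρ = λ/μ = 9.2/14.7 = 0.6259
For M/M/1: L = λ/(μ-λ)
L = 9.2/(14.7-9.2) = 9.2/5.50
L = 1.6727 orders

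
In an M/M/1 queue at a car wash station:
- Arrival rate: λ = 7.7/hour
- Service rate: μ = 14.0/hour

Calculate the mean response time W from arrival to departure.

First, compute utilization: ρ = λ/μ = 7.7/14.0 = 0.5500
For M/M/1: W = 1/(μ-λ)
W = 1/(14.0-7.7) = 1/6.30
W = 0.1587 hours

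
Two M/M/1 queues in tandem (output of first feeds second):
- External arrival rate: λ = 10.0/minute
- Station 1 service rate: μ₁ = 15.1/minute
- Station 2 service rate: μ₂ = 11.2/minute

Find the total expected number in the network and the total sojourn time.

By Jackson's theorem, each station behaves as independent M/M/1.
Station 1: ρ₁ = 10.0/15.1 = 0.6623, L₁ = ρ₁/(1-ρ₁) = λ/(μ₁-λ) = 10.0/5.10 = 1.9608
Station 2: ρ₂ = 10.0/11.2 = 0.8929, L₂ = ρ₂/(1-ρ₂) = λ/(μ₂-λ) = 10.0/1.20 = 8.3333
Total: L = L₁ + L₂ = 1.9608 + 8.3333 = 10.2941
W = L/λ = 10.2941/10.0 = 1.0294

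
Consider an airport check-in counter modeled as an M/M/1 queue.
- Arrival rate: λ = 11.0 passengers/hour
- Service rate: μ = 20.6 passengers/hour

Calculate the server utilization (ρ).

Server utilization: ρ = λ/μ
ρ = 11.0/20.6 = 0.5340
The server is busy 53.40% of the time.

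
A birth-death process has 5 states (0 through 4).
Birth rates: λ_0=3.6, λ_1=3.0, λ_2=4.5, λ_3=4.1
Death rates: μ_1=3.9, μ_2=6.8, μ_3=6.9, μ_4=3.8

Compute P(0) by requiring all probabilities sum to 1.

Ratios P(n)/P(0) = (λ₀···λₙ₋₁)/(μ₁···μₙ):
P(1)/P(0) = (3.6)/(3.9) = 0.9231
P(2)/P(0) = (3.6×3.0)/(3.9×6.8) = 0.4072
P(3)/P(0) = (3.6×3.0×4.5)/(3.9×6.8×6.9) = 0.2656
P(4)/P(0) = (3.6×3.0×4.5×4.1)/(3.9×6.8×6.9×3.8) = 0.2866

Normalization: ∑ P(n) = 1
P(0) × (1.0000 + 0.9231 + 0.4072 + 0.2656 + 0.2866) = 1
P(0) × 2.8825 = 1
P(0) = 1/2.8825 = 0.3469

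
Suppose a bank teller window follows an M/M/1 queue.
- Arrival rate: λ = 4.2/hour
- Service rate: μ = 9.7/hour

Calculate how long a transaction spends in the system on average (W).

First, compute utilization: ρ = λ/μ = 4.2/9.7 = 0.4330
For M/M/1: W = 1/(μ-λ)
W = 1/(9.7-4.2) = 1/5.50
W = 0.1818 hours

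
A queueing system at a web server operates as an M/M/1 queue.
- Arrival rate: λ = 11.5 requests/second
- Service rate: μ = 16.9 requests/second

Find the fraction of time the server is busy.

Server utilization: ρ = λ/μ
ρ = 11.5/16.9 = 0.6805
The server is busy 68.05% of the time.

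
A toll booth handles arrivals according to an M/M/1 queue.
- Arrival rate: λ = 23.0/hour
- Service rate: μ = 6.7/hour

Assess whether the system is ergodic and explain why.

Stability requires ρ = λ/(cμ) < 1
ρ = 23.0/(1 × 6.7) = 23.0/6.70 = 3.4328
Since 3.4328 ≥ 1, the system is UNSTABLE.
Queue grows without bound. Need μ > λ = 23.0.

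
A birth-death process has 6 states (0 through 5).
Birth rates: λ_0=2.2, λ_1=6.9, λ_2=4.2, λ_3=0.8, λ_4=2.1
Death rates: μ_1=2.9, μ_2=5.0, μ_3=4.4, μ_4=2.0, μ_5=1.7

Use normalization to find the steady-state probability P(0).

Ratios P(n)/P(0) = (λ₀···λₙ₋₁)/(μ₁···μₙ):
P(1)/P(0) = (2.2)/(2.9) = 0.7586
P(2)/P(0) = (2.2×6.9)/(2.9×5.0) = 1.0469
P(3)/P(0) = (2.2×6.9×4.2)/(2.9×5.0×4.4) = 0.9993
P(4)/P(0) = (2.2×6.9×4.2×0.8)/(2.9×5.0×4.4×2.0) = 0.3997
P(5)/P(0) = (2.2×6.9×4.2×0.8×2.1)/(2.9×5.0×4.4×2.0×1.7) = 0.4938

Normalization: ∑ P(n) = 1
P(0) × (1.0000 + 0.7586 + 1.0469 + 0.9993 + 0.3997 + 0.4938) = 1
P(0) × 4.6983 = 1
P(0) = 1/4.6983 = 0.2128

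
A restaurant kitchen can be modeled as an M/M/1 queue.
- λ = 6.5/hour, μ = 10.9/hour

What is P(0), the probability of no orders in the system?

ρ = λ/μ = 6.5/10.9 = 0.5963
P(0) = 1 - ρ = 1 - 0.5963 = 0.4037
The server is idle 40.37% of the time.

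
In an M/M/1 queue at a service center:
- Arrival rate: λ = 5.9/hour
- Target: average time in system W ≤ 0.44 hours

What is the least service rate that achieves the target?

For M/M/1: W = 1/(μ-λ)
Need W ≤ 0.44, so 1/(μ-λ) ≤ 0.44
μ - λ ≥ 1/0.44 = 2.2727
μ ≥ 5.9 + 2.2727 = 8.1727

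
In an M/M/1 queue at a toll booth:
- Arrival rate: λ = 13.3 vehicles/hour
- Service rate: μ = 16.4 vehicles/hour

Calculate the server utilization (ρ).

Server utilization: ρ = λ/μ
ρ = 13.3/16.4 = 0.8110
The server is busy 81.10% of the time.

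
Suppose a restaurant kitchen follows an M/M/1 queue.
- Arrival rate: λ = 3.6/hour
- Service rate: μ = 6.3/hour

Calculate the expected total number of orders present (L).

ρ = λ/μ = 3.6/6.3 = 0.5714
For M/M/1: L = λ/(μ-λ)
L = 3.6/(6.3-3.6) = 3.6/2.70
L = 1.3333 orders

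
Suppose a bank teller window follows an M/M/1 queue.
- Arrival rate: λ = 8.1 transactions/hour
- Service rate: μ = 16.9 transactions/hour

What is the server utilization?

Server utilization: ρ = λ/μ
ρ = 8.1/16.9 = 0.4793
The server is busy 47.93% of the time.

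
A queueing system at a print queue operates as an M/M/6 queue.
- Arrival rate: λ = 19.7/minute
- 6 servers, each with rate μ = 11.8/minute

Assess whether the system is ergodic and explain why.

Stability requires ρ = λ/(cμ) < 1
ρ = 19.7/(6 × 11.8) = 19.7/70.80 = 0.2782
Since 0.2782 < 1, the system is STABLE.
The servers are busy 27.82% of the time.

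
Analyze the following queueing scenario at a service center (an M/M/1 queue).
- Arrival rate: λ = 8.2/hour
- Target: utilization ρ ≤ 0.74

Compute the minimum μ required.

ρ = λ/μ, so μ = λ/ρ
μ ≥ 8.2/0.74 = 11.0811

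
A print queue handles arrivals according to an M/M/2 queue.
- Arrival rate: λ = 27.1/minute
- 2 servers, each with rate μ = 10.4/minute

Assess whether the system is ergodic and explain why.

Stability requires ρ = λ/(cμ) < 1
ρ = 27.1/(2 × 10.4) = 27.1/20.80 = 1.3029
Since 1.3029 ≥ 1, the system is UNSTABLE.
Need c > λ/μ = 27.1/10.4 = 2.61.
Minimum servers needed: c = 3.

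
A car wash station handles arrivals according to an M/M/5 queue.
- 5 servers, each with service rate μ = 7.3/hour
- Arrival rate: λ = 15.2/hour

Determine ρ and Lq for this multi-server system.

Traffic intensity: ρ = λ/(cμ) = 15.2/(5×7.3) = 0.4164
Since ρ = 0.4164 < 1, system is stable.
Offered load a = λ/μ = cρ = 15.2/7.3 = 2.0822
P₀ = [ Σₙ₌₀^4 aⁿ/n! + a^5/(5!(1-ρ)) ]⁻¹
Σ = a^0/0! + a^1/1! + a^2/2! + a^3/3! + a^4/4! = 1.00000 + 2.08219 + 2.16776 + 1.50456 + 0.783198 = 7.5377
a^5/(5!(1-ρ)) = 39.1385/(120 × 0.5836) = 0.5589
P₀ = 1/(7.5377 + 0.5589) = 0.1235
Lq = P₀·a^5·ρ / (5!(1-ρ)²) = 0.1235 × 39.1385 × 0.4164 / (120 × 0.3405) = 0.04926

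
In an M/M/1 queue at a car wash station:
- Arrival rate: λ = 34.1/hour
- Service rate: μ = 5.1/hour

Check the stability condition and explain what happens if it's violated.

Stability requires ρ = λ/(cμ) < 1
ρ = 34.1/(1 × 5.1) = 34.1/5.10 = 6.6863
Since 6.6863 ≥ 1, the system is UNSTABLE.
Queue grows without bound. Need μ > λ = 34.1.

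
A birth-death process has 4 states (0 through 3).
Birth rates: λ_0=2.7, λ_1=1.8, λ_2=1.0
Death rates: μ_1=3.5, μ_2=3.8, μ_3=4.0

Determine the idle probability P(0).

Ratios P(n)/P(0) = (λ₀···λₙ₋₁)/(μ₁···μₙ):
P(1)/P(0) = (2.7)/(3.5) = 0.77143
P(2)/P(0) = (2.7×1.8)/(3.5×3.8) = 0.36541
P(3)/P(0) = (2.7×1.8×1.0)/(3.5×3.8×4.0) = 0.091353

Normalization: ∑ P(n) = 1
P(0) × (1.0000 + 0.77143 + 0.36541 + 0.091353) = 1
P(0) × 2.2282 = 1
P(0) = 1/2.2282 = 0.4488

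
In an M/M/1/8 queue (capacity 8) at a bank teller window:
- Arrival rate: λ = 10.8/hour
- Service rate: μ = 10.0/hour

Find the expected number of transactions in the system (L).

ρ = λ/μ = 10.8/10.0 = 1.0800
P₀ = (1-ρ)/(1-ρ^(K+1)) = (1-1.0800)/(1-1.0800^9) = -0.08000/-0.9990 = 0.08008
P_K = P₀×ρ^K = 0.08008 × 1.0800^8 = 0.08008 × 1.8509 = 0.1482
L = ρ[1 - (K+1)ρ^K + Kρ^(K+1)] / [(1-ρ)(1-ρ^(K+1))]
L = 1.0800 × (1 - 9×1.850930 + 8×1.999005) / ((1 - 1.0800) × (1 - 1.999005)) = 4.5090 transactions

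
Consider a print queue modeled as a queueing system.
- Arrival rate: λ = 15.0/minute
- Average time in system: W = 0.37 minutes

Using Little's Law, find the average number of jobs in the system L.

Little's Law: L = λW
L = 15.0 × 0.37 = 5.5500 jobs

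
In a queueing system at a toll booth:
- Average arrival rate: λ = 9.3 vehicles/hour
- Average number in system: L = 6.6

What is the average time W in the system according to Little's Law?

Little's Law: L = λW, so W = L/λ
W = 6.6/9.3 = 0.7097 hours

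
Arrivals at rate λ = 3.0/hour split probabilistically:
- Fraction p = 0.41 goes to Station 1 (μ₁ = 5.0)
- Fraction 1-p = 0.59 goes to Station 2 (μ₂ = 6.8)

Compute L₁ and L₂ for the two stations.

Effective rates: λ₁ = 3.0×0.41 = 1.23, λ₂ = 3.0×0.59 = 1.77
Station 1: ρ₁ = 1.23/5.0 = 0.2460, L₁ = ρ₁/(1-ρ₁) = 0.2460/(1-0.2460) = 0.3263
Station 2: ρ₂ = 1.77/6.8 = 0.2603, L₂ = ρ₂/(1-ρ₂) = 0.2603/(1-0.2603) = 0.3519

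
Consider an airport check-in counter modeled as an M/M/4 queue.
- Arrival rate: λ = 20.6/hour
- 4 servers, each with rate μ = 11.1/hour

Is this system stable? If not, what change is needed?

Stability requires ρ = λ/(cμ) < 1
ρ = 20.6/(4 × 11.1) = 20.6/44.40 = 0.4640
Since 0.4640 < 1, the system is STABLE.
The servers are busy 46.40% of the time.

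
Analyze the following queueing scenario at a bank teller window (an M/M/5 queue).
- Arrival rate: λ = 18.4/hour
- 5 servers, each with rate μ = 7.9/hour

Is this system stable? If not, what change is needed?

Stability requires ρ = λ/(cμ) < 1
ρ = 18.4/(5 × 7.9) = 18.4/39.50 = 0.4658
Since 0.4658 < 1, the system is STABLE.
The servers are busy 46.58% of the time.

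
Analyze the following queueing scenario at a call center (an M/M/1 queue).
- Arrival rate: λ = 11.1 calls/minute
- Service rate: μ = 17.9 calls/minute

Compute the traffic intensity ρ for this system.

Server utilization: ρ = λ/μ
ρ = 11.1/17.9 = 0.6201
The server is busy 62.01% of the time.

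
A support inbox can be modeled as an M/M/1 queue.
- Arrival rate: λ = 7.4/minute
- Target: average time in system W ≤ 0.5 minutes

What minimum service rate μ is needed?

For M/M/1: W = 1/(μ-λ)
Need W ≤ 0.5, so 1/(μ-λ) ≤ 0.5
μ - λ ≥ 1/0.5 = 2.0000
μ ≥ 7.4 + 2.0000 = 9.4000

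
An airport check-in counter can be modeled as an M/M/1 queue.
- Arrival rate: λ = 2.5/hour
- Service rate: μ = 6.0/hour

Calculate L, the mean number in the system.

ρ = λ/μ = 2.5/6.0 = 0.4167
For M/M/1: L = λ/(μ-λ)
L = 2.5/(6.0-2.5) = 2.5/3.50
L = 0.7143 passengers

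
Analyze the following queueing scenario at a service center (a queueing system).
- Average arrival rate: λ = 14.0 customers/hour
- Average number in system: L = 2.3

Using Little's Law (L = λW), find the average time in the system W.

Little's Law: L = λW, so W = L/λ
W = 2.3/14.0 = 0.1643 hours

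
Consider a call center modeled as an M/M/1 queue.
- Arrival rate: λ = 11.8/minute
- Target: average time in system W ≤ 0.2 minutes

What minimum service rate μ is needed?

For M/M/1: W = 1/(μ-λ)
Need W ≤ 0.2, so 1/(μ-λ) ≤ 0.2
μ - λ ≥ 1/0.2 = 5.0000
μ ≥ 11.8 + 5.0000 = 16.8000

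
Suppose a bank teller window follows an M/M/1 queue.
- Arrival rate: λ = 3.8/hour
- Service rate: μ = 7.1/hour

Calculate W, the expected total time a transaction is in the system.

First, compute utilization: ρ = λ/μ = 3.8/7.1 = 0.5352
For M/M/1: W = 1/(μ-λ)
W = 1/(7.1-3.8) = 1/3.30
W = 0.3030 hours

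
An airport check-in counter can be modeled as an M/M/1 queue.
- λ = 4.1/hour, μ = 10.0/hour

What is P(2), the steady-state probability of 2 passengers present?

ρ = λ/μ = 4.1/10.0 = 0.4100
P(n) = (1-ρ)ρⁿ
P(2) = (1-0.4100) × 0.4100^2
P(2) = 0.5900 × 0.1681
P(2) = 0.09918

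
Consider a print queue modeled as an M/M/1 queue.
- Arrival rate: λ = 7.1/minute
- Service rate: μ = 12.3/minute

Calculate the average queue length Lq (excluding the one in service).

ρ = λ/μ = 7.1/12.3 = 0.5772
For M/M/1: Lq = λ²/(μ(μ-λ))
Lq = 50.41/(12.3 × 5.20)
Lq = 0.7881 jobs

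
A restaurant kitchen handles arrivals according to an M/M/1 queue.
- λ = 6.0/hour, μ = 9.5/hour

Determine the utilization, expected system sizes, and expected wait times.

Step 1: ρ = λ/μ = 6.0/9.5 = 0.6316
Step 2: L = λ/(μ-λ) = 6.0/3.50 = 1.7143
Step 3: Lq = λ²/(μ(μ-λ)) = 36.00/(9.5×3.50) = 1.0827
Step 4: W = 1/(μ-λ) = 1/3.50 = 0.28571
Step 5: Wq = λ/(μ(μ-λ)) = 6.0/(9.5×3.50) = 0.1805
Step 6: P(0) = 1-ρ = 0.3684
Verify: L = λW = 6.0×0.28571 = 1.7143 ✔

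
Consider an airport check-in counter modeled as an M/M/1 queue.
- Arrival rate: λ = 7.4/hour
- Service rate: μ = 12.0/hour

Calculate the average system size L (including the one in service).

ρ = λ/μ = 7.4/12.0 = 0.6167
For M/M/1: L = λ/(μ-λ)
L = 7.4/(12.0-7.4) = 7.4/4.60
L = 1.6087 passengers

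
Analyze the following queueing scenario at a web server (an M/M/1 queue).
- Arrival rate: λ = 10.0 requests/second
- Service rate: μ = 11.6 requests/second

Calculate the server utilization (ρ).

Server utilization: ρ = λ/μ
ρ = 10.0/11.6 = 0.8621
The server is busy 86.21% of the time.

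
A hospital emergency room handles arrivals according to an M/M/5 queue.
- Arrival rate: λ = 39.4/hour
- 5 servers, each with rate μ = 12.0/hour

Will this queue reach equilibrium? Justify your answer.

Stability requires ρ = λ/(cμ) < 1
ρ = 39.4/(5 × 12.0) = 39.4/60.00 = 0.6567
Since 0.6567 < 1, the system is STABLE.
The servers are busy 65.67% of the time.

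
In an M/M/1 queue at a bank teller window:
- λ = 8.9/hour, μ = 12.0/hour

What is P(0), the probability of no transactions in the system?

ρ = λ/μ = 8.9/12.0 = 0.7417
P(0) = 1 - ρ = 1 - 0.7417 = 0.2583
The server is idle 25.83% of the time.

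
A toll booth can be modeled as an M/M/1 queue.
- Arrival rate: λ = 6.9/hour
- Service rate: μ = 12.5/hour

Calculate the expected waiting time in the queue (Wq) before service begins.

First, compute utilization: ρ = λ/μ = 6.9/12.5 = 0.5520
For M/M/1: Wq = λ/(μ(μ-λ))
Wq = 6.9/(12.5 × (12.5-6.9))
Wq = 6.9/(12.5 × 5.60)
Wq = 0.09857 hours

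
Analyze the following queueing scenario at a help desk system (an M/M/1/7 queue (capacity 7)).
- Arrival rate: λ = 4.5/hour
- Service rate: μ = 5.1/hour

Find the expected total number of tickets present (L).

ρ = λ/μ = 4.5/5.1 = 0.88235
P₀ = (1-ρ)/(1-ρ^(K+1)) = (1-0.88235)/(1-0.88235^8) = 0.11765/0.63261 = 0.1860
P_K = P₀×ρ^K = 0.18598 × 0.88235^7 = 0.18598 × 0.41638 = 0.07744
L = ρ[1 - (K+1)ρ^K + Kρ^(K+1)] / [(1-ρ)(1-ρ^(K+1))]
L = 0.88235 × (1 - 8×0.4163765 + 7×0.3673898) / ((1 - 0.88235) × (1 - 0.3673898)) = 2.8538 tickets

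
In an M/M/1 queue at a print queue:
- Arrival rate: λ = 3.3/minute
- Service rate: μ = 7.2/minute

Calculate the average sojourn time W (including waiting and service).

First, compute utilization: ρ = λ/μ = 3.3/7.2 = 0.4583
For M/M/1: W = 1/(μ-λ)
W = 1/(7.2-3.3) = 1/3.90
W = 0.2564 minutes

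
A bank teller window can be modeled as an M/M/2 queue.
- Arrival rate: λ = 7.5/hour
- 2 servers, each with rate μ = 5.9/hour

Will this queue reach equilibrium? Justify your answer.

Stability requires ρ = λ/(cμ) < 1
ρ = 7.5/(2 × 5.9) = 7.5/11.80 = 0.6356
Since 0.6356 < 1, the system is STABLE.
The servers are busy 63.56% of the time.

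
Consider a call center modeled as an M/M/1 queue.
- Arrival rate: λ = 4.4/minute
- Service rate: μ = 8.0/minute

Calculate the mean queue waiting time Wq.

First, compute utilization: ρ = λ/μ = 4.4/8.0 = 0.5500
For M/M/1: Wq = λ/(μ(μ-λ))
Wq = 4.4/(8.0 × (8.0-4.4))
Wq = 4.4/(8.0 × 3.60)
Wq = 0.1528 minutes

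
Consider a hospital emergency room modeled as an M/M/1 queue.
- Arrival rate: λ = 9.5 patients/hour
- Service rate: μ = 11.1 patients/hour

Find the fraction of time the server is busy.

Server utilization: ρ = λ/μ
ρ = 9.5/11.1 = 0.8559
The server is busy 85.59% of the time.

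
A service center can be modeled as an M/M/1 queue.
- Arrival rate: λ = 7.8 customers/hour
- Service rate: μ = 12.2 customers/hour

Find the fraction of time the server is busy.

Server utilization: ρ = λ/μ
ρ = 7.8/12.2 = 0.6393
The server is busy 63.93% of the time.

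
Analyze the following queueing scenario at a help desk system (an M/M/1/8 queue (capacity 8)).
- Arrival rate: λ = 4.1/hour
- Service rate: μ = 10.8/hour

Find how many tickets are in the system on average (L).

ρ = λ/μ = 4.1/10.8 = 0.37963
P₀ = (1-ρ)/(1-ρ^(K+1)) = (1-0.37963)/(1-0.37963^9) = 0.6204/0.9998 = 0.6205
P_K = P₀×ρ^K = 0.6205 × 0.37963^8 = 0.6205 × 0.0004314 = 0.0002677
L = ρ[1 - (K+1)ρ^K + Kρ^(K+1)] / [(1-ρ)(1-ρ^(K+1))]
L = 0.37963 × (1 - 9×0.0004314 + 8×0.0001638) / ((1 - 0.37963) × (1 - 0.0001638)) = 0.6105 tickets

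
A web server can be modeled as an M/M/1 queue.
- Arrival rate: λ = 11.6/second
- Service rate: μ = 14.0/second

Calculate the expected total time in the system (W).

First, compute utilization: ρ = λ/μ = 11.6/14.0 = 0.8286
For M/M/1: W = 1/(μ-λ)
W = 1/(14.0-11.6) = 1/2.40
W = 0.4167 seconds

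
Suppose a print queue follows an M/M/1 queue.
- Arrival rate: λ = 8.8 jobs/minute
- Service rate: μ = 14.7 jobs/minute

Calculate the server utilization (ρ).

Server utilization: ρ = λ/μ
ρ = 8.8/14.7 = 0.5986
The server is busy 59.86% of the time.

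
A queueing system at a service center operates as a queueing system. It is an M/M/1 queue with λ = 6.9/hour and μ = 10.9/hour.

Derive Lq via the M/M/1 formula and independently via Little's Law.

Method 1 (direct): Lq = λ²/(μ(μ-λ)) = 47.61/(10.9 × 4.00) = 1.0920

Method 2 (Little's Law):
W = 1/(μ-λ) = 1/4.00 = 0.2500
Wq = W - 1/μ = 0.2500 - 0.09174 = 0.15826
Lq = λWq = 6.9 × 0.15826 = 1.0920 ✔ (matches Method 1)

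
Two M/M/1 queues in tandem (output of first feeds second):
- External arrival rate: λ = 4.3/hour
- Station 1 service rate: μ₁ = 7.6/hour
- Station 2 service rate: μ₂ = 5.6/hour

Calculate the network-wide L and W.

By Jackson's theorem, each station behaves as independent M/M/1.
Station 1: ρ₁ = 4.3/7.6 = 0.5658, L₁ = ρ₁/(1-ρ₁) = λ/(μ₁-λ) = 4.3/3.30 = 1.3030
Station 2: ρ₂ = 4.3/5.6 = 0.7679, L₂ = ρ₂/(1-ρ₂) = λ/(μ₂-λ) = 4.3/1.30 = 3.3077
Total: L = L₁ + L₂ = 1.3030 + 3.3077 = 4.6107
W = L/λ = 4.6107/4.3 = 1.0723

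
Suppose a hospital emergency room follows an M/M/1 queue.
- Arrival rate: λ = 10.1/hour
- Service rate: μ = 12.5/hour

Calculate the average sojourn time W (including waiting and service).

First, compute utilization: ρ = λ/μ = 10.1/12.5 = 0.8080
For M/M/1: W = 1/(μ-λ)
W = 1/(12.5-10.1) = 1/2.40
W = 0.4167 hours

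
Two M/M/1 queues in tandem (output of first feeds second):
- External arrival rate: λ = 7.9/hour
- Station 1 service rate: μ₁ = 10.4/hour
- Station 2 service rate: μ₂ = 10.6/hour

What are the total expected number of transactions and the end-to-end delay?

By Jackson's theorem, each station behaves as independent M/M/1.
Station 1: ρ₁ = 7.9/10.4 = 0.7596, L₁ = ρ₁/(1-ρ₁) = λ/(μ₁-λ) = 7.9/2.50 = 3.1600
Station 2: ρ₂ = 7.9/10.6 = 0.7453, L₂ = ρ₂/(1-ρ₂) = λ/(μ₂-λ) = 7.9/2.70 = 2.9259
Total: L = L₁ + L₂ = 3.1600 + 2.9259 = 6.0859
W = L/λ = 6.0859/7.9 = 0.7704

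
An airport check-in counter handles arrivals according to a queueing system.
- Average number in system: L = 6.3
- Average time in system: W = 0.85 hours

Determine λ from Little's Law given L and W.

Little's Law: L = λW, so λ = L/W
λ = 6.3/0.85 = 7.4118 passengers/hour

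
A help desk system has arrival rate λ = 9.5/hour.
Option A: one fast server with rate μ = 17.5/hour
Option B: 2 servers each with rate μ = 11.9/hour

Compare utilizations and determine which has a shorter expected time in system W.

Option A: single server μ = 17.5 (M/M/1)
  ρ_A = 9.5/17.5 = 0.5429
  W_A = 1/(μ-λ) = 1/(17.5-9.5) = 1/8.00 = 0.1250

Option B: 2 servers μ = 11.9 (M/M/2)
  ρ_B = λ/(cμ) = 9.5/(2×11.9) = 0.3992
  Offered load a = λ/μ = cρ = 9.5/11.9 = 0.7983
  P₀ = [ Σₙ₌₀^1 aⁿ/n! + a^2/(2!(1-ρ)) ]⁻¹
  Σ = a^0/0! + a^1/1! = 1.0000 + 0.7983 = 1.7983
  a^2/(2!(1-ρ)) = 0.6373/(2 × 0.6008) = 0.5304
  P₀ = 1/(1.7983 + 0.5304) = 0.4294
  Lq = P₀·a^2·ρ / (2!(1-ρ)²) = 0.4294 × 0.6373 × 0.3992 / (2 × 0.3610) = 0.1513
  Wq_B = Lq/λ = 0.1513/9.5 = 0.01593
  W_B = Wq_B + 1/μ = 0.01593 + 0.08403 = 0.09996

Since W_B = 0.09996 < W_A = 0.1250, Option B (multiple servers) has the shorter time in system.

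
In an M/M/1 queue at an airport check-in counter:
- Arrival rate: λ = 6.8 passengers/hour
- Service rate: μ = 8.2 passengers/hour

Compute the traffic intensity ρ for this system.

Server utilization: ρ = λ/μ
ρ = 6.8/8.2 = 0.8293
The server is busy 82.93% of the time.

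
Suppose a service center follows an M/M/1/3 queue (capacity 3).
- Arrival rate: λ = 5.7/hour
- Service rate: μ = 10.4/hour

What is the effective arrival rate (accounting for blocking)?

ρ = λ/μ = 5.7/10.4 = 0.54808
P₀ = (1-ρ)/(1-ρ^(K+1)) = (1-0.54808)/(1-0.54808^4) = 0.4519/0.9098 = 0.4967
P_K = P₀×ρ^K = 0.49674 × 0.54808^3 = 0.49674 × 0.16464 = 0.08178
λ_eff = λ(1-P_K) = 5.7 × (1 - 0.081782) = 5.7 × 0.918218 = 5.2338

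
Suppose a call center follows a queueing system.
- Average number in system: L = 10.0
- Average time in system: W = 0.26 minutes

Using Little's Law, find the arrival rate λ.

Little's Law: L = λW, so λ = L/W
λ = 10.0/0.26 = 38.4615 calls/minute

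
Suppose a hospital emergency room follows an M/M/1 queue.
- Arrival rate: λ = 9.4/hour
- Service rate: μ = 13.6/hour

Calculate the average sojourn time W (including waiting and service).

First, compute utilization: ρ = λ/μ = 9.4/13.6 = 0.6912
For M/M/1: W = 1/(μ-λ)
W = 1/(13.6-9.4) = 1/4.20
W = 0.2381 hours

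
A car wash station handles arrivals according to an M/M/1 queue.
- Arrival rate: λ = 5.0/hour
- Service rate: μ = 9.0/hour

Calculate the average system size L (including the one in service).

ρ = λ/μ = 5.0/9.0 = 0.5556
For M/M/1: L = λ/(μ-λ)
L = 5.0/(9.0-5.0) = 5.0/4.00
L = 1.2500 cars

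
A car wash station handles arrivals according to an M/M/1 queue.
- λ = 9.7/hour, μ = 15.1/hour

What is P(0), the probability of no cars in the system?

ρ = λ/μ = 9.7/15.1 = 0.6424
P(0) = 1 - ρ = 1 - 0.6424 = 0.3576
The server is idle 35.76% of the time.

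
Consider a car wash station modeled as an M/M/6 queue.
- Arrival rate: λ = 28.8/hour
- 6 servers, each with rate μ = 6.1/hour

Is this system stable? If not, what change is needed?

Stability requires ρ = λ/(cμ) < 1
ρ = 28.8/(6 × 6.1) = 28.8/36.60 = 0.7869
Since 0.7869 < 1, the system is STABLE.
The servers are busy 78.69% of the time.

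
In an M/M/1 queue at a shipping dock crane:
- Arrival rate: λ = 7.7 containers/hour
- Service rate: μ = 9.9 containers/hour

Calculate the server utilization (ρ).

Server utilization: ρ = λ/μ
ρ = 7.7/9.9 = 0.7778
The server is busy 77.78% of the time.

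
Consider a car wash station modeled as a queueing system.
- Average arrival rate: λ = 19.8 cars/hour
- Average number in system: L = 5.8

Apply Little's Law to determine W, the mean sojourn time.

Little's Law: L = λW, so W = L/λ
W = 5.8/19.8 = 0.2929 hours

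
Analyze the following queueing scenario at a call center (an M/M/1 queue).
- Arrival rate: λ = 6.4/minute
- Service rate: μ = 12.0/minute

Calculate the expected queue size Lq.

ρ = λ/μ = 6.4/12.0 = 0.5333
For M/M/1: Lq = λ²/(μ(μ-λ))
Lq = 40.96/(12.0 × 5.60)
Lq = 0.6095 calls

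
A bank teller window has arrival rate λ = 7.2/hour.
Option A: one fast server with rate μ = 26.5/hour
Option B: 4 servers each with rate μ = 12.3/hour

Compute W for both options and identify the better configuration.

Option A: single server μ = 26.5 (M/M/1)
  ρ_A = 7.2/26.5 = 0.2717
  W_A = 1/(μ-λ) = 1/(26.5-7.2) = 1/19.30 = 0.05181

Option B: 4 servers μ = 12.3 (M/M/4)
  ρ_B = λ/(cμ) = 7.2/(4×12.3) = 0.1463
  Offered load a = λ/μ = cρ = 7.2/12.3 = 0.5854
  P₀ = [ Σₙ₌₀^3 aⁿ/n! + a^4/(4!(1-ρ)) ]⁻¹
  Σ = a^0/0! + a^1/1! + a^2/2! + a^3/3! = 1.0000 + 0.5854 + 0.1713 + 0.03343 = 1.7901
  a^4/(4!(1-ρ)) = 0.11741/(24 × 0.85366) = 0.005731
  P₀ = 1/(1.7901 + 0.005731) = 0.5568
  Lq = P₀·a^4·ρ / (4!(1-ρ)²) = 0.55684 × 0.11741 × 0.14634 / (24 × 0.72873) = 0.0005470
  Wq_B = Lq/λ = 0.00054705/7.2 = 0.00007598
  W_B = Wq_B + 1/μ = 0.00007598 + 0.08130 = 0.08138

Since W_A = 0.05181 < W_B = 0.08138, Option A (single fast server) has the shorter time in system.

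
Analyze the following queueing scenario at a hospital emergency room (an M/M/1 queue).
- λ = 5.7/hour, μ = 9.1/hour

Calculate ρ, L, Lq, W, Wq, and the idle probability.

Step 1: ρ = λ/μ = 5.7/9.1 = 0.6264
Step 2: L = λ/(μ-λ) = 5.7/3.40 = 1.6765
Step 3: Lq = λ²/(μ(μ-λ)) = 32.49/(9.1×3.40) = 1.0501
Step 4: W = 1/(μ-λ) = 1/3.40 = 0.29412
Step 5: Wq = λ/(μ(μ-λ)) = 5.7/(9.1×3.40) = 0.1842
Step 6: P(0) = 1-ρ = 0.3736
Verify: L = λW = 5.7×0.29412 = 1.6765 ✔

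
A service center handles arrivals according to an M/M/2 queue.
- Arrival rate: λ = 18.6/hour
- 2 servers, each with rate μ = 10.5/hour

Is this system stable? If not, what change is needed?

Stability requires ρ = λ/(cμ) < 1
ρ = 18.6/(2 × 10.5) = 18.6/21.00 = 0.8857
Since 0.8857 < 1, the system is STABLE.
The servers are busy 88.57% of the time.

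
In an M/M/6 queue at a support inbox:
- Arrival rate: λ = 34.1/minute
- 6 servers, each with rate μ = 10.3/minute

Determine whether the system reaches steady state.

Stability requires ρ = λ/(cμ) < 1
ρ = 34.1/(6 × 10.3) = 34.1/61.80 = 0.5518
Since 0.5518 < 1, the system is STABLE.
The servers are busy 55.18% of the time.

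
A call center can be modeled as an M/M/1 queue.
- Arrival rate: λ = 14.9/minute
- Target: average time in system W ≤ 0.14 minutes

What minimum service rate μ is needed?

For M/M/1: W = 1/(μ-λ)
Need W ≤ 0.14, so 1/(μ-λ) ≤ 0.14
μ - λ ≥ 1/0.14 = 7.1429
μ ≥ 14.9 + 7.1429 = 22.0429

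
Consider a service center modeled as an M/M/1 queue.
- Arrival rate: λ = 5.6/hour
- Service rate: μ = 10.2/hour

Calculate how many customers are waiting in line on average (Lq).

ρ = λ/μ = 5.6/10.2 = 0.5490
For M/M/1: Lq = λ²/(μ(μ-λ))
Lq = 31.36/(10.2 × 4.60)
Lq = 0.6684 customers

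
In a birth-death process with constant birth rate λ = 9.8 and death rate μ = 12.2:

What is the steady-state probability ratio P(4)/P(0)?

For constant rates: P(n)/P(0) = (λ/μ)^n
P(4)/P(0) = (9.8/12.2)^4 = 0.8033^4 = 0.4164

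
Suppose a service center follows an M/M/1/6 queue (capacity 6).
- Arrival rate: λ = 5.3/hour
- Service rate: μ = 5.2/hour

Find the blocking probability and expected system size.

ρ = λ/μ = 5.3/5.2 = 1.01923
P₀ = (1-ρ)/(1-ρ^(K+1)) = (1-1.01923)/(1-1.01923^7) = -0.019230/-0.14263 = 0.1348
P_K = P₀×ρ^K = 0.1348 × 1.01923^6 = 0.1348 × 1.1211 = 0.1511
Blocking probability P_6 = 0.1511 (15.11%)
L = ρ[1 - (K+1)ρ^K + Kρ^(K+1)] / [(1-ρ)(1-ρ^(K+1))]
L = 1.01923 × (1 - 7×1.1210712 + 6×1.1426294) / ((1 - 1.01923) × (1 - 1.1426294)) = 3.0762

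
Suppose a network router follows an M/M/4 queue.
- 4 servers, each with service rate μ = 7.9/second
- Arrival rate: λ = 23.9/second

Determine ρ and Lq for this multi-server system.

Traffic intensity: ρ = λ/(cμ) = 23.9/(4×7.9) = 0.7563
Since ρ = 0.7563 < 1, system is stable.
Offered load a = λ/μ = cρ = 23.9/7.9 = 3.0253
P₀ = [ Σₙ₌₀^3 aⁿ/n! + a^4/(4!(1-ρ)) ]⁻¹
Σ = a^0/0! + a^1/1! + a^2/2! + a^3/3! = 1.0000 + 3.0253 + 4.5763 + 4.6149 = 13.2165
a^4/(4!(1-ρ)) = 83.7690/(24 × 0.243671) = 14.3241
P₀ = 1/(13.2165 + 14.3241) = 0.03631
Lq = P₀·a^4·ρ / (4!(1-ρ)²) = 0.036310 × 83.7690 × 0.75633 / (24 × 0.059376) = 1.6144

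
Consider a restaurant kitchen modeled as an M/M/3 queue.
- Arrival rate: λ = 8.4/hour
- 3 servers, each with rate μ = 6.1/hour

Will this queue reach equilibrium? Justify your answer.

Stability requires ρ = λ/(cμ) < 1
ρ = 8.4/(3 × 6.1) = 8.4/18.30 = 0.4590
Since 0.4590 < 1, the system is STABLE.
The servers are busy 45.90% of the time.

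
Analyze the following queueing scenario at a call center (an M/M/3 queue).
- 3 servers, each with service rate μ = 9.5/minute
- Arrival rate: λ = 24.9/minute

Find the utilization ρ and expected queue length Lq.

Traffic intensity: ρ = λ/(cμ) = 24.9/(3×9.5) = 0.8737
Since ρ = 0.8737 < 1, system is stable.
Offered load a = λ/μ = cρ = 24.9/9.5 = 2.6211
P₀ = [ Σₙ₌₀^2 aⁿ/n! + a^3/(3!(1-ρ)) ]⁻¹
Σ = a^0/0! + a^1/1! + a^2/2! = 1.00000 + 2.62105 + 3.43496 = 7.0560
a^3/(3!(1-ρ)) = 18.00641/(6 × 0.1263158) = 23.7585
P₀ = 1/(7.0560 + 23.7585) = 0.03245
Lq = P₀·a^3·ρ / (3!(1-ρ)²) = 0.0324523 × 18.0064 × 0.873684 / (6 × 0.0159557) = 5.3329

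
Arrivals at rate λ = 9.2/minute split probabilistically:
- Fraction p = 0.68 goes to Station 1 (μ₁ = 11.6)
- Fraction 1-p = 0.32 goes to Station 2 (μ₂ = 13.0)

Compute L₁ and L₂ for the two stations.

Effective rates: λ₁ = 9.2×0.68 = 6.256, λ₂ = 9.2×0.32 = 2.944
Station 1: ρ₁ = 6.256/11.6 = 0.53931, L₁ = ρ₁/(1-ρ₁) = 0.53931/(1-0.53931) = 1.1707
Station 2: ρ₂ = 2.944/13.0 = 0.2265, L₂ = ρ₂/(1-ρ₂) = 0.2265/(1-0.2265) = 0.2928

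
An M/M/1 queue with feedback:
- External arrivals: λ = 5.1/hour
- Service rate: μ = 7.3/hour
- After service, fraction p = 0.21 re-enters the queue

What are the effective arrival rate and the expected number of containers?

Effective arrival rate: λ_eff = λ/(1-p) = 5.1/(1-0.21) = 5.1/0.79 = 6.4557
ρ = λ_eff/μ = 6.4557/7.3 = 0.884342
L = ρ/(1-ρ) = 0.884342/(1-0.884342) = 7.6462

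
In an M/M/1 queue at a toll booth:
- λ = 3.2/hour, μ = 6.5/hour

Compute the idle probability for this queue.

ρ = λ/μ = 3.2/6.5 = 0.4923
P(0) = 1 - ρ = 1 - 0.4923 = 0.5077
The server is idle 50.77% of the time.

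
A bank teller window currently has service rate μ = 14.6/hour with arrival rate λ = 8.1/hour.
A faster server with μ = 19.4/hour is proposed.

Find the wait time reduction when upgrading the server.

System 1: ρ₁ = 8.1/14.6 = 0.5548, W₁ = 1/(14.6-8.1) = 0.15385
System 2: ρ₂ = 8.1/19.4 = 0.4175, W₂ = 1/(19.4-8.1) = 0.088496
Improvement: (W₁-W₂)/W₁ = (0.15385-0.088496)/0.15385 = 42.48%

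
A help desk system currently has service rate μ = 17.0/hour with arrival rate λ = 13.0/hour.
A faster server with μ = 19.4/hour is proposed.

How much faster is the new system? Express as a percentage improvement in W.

System 1: ρ₁ = 13.0/17.0 = 0.7647, W₁ = 1/(17.0-13.0) = 0.25000
System 2: ρ₂ = 13.0/19.4 = 0.6701, W₂ = 1/(19.4-13.0) = 0.15625
Improvement: (W₁-W₂)/W₁ = (0.25000-0.15625)/0.25000 = 37.50%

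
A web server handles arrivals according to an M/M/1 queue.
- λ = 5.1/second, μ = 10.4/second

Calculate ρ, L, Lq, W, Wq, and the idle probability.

Step 1: ρ = λ/μ = 5.1/10.4 = 0.4904
Step 2: L = λ/(μ-λ) = 5.1/5.30 = 0.9623
Step 3: Lq = λ²/(μ(μ-λ)) = 26.01/(10.4×5.30) = 0.4719
Step 4: W = 1/(μ-λ) = 1/5.30 = 0.18868
Step 5: Wq = λ/(μ(μ-λ)) = 5.1/(10.4×5.30) = 0.09253
Step 6: P(0) = 1-ρ = 0.5096
Verify: L = λW = 5.1×0.18868 = 0.9623 ✔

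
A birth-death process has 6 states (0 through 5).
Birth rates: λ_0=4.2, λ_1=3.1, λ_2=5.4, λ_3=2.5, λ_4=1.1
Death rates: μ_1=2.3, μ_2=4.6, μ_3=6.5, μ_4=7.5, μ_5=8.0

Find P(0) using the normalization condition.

Ratios P(n)/P(0) = (λ₀···λₙ₋₁)/(μ₁···μₙ):
P(1)/P(0) = (4.2)/(2.3) = 1.8261
P(2)/P(0) = (4.2×3.1)/(2.3×4.6) = 1.2306
P(3)/P(0) = (4.2×3.1×5.4)/(2.3×4.6×6.5) = 1.0224
P(4)/P(0) = (4.2×3.1×5.4×2.5)/(2.3×4.6×6.5×7.5) = 0.34079
P(5)/P(0) = (4.2×3.1×5.4×2.5×1.1)/(2.3×4.6×6.5×7.5×8.0) = 0.046858

Normalization: ∑ P(n) = 1
P(0) × (1.0000 + 1.8261 + 1.2306 + 1.0224 + 0.34079 + 0.046858) = 1
P(0) × 5.4667 = 1
P(0) = 1/5.4667 = 0.1829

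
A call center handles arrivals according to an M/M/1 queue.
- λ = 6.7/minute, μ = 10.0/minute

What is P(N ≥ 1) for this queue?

ρ = λ/μ = 6.7/10.0 = 0.6700
P(N ≥ n) = ρⁿ
P(N ≥ 1) = 0.6700^1
P(N ≥ 1) = 0.6700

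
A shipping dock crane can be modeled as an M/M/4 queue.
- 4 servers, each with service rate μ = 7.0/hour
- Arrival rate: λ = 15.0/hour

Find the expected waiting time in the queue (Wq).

Traffic intensity: ρ = λ/(cμ) = 15.0/(4×7.0) = 0.5357
Since ρ = 0.5357 < 1, system is stable.
Offered load a = λ/μ = cρ = 15.0/7.0 = 2.1429
P₀ = [ Σₙ₌₀^3 aⁿ/n! + a^4/(4!(1-ρ)) ]⁻¹
Σ = a^0/0! + a^1/1! + a^2/2! + a^3/3! = 1.0000 + 2.1429 + 2.2959 + 1.6399 = 7.0787
a^4/(4!(1-ρ)) = 21.0850/(24 × 0.4643) = 1.8922
P₀ = 1/(7.0787 + 1.8922) = 0.1115
Lq = P₀·a^4·ρ / (4!(1-ρ)²) = 0.1115 × 21.0850 × 0.5357 / (24 × 0.2156) = 0.2434
Wq = Lq/λ = 0.2434/15.0 = 0.01623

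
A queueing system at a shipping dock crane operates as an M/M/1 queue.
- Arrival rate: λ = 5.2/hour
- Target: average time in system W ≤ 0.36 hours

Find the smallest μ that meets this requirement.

For M/M/1: W = 1/(μ-λ)
Need W ≤ 0.36, so 1/(μ-λ) ≤ 0.36
μ - λ ≥ 1/0.36 = 2.7778
μ ≥ 5.2 + 2.7778 = 7.9778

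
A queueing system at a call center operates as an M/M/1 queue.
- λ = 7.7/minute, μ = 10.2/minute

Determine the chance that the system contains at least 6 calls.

ρ = λ/μ = 7.7/10.2 = 0.7549
P(N ≥ n) = ρⁿ
P(N ≥ 6) = 0.7549^6
P(N ≥ 6) = 0.1851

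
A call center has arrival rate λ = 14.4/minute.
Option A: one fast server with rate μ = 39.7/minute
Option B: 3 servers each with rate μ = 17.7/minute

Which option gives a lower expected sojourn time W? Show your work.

Option A: single server μ = 39.7 (M/M/1)
  ρ_A = 14.4/39.7 = 0.3627
  W_A = 1/(μ-λ) = 1/(39.7-14.4) = 1/25.30 = 0.03953

Option B: 3 servers μ = 17.7 (M/M/3)
  ρ_B = λ/(cμ) = 14.4/(3×17.7) = 0.2712
  Offered load a = λ/μ = cρ = 14.4/17.7 = 0.8136
  P₀ = [ Σₙ₌₀^2 aⁿ/n! + a^3/(3!(1-ρ)) ]⁻¹
  Σ = a^0/0! + a^1/1! + a^2/2! = 1.0000 + 0.8136 + 0.3309 = 2.1445
  a^3/(3!(1-ρ)) = 0.5385/(6 × 0.7288) = 0.1231
  P₀ = 1/(2.1445 + 0.1231) = 0.4410
  Lq = P₀·a^3·ρ / (3!(1-ρ)²) = 0.4410 × 0.5385 × 0.2712 / (6 × 0.5312) = 0.02021
  Wq_B = Lq/λ = 0.02021/14.4 = 0.001403
  W_B = Wq_B + 1/μ = 0.001403 + 0.05650 = 0.05790

Since W_A = 0.03953 < W_B = 0.05790, Option A (single fast server) has the shorter time in system.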